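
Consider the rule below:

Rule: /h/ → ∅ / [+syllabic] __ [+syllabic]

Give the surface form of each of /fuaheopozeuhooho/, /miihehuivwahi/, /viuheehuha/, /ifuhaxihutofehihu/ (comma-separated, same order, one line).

fuaeopozeuooo, miieuivwai, viueeua, ifuaxiutofeiu

/fuaheopozeuhooho/: /h/ occurs between vowels /a/ and /e/, so it deletes. /h/ occurs between vowels /u/ and /o/, so it deletes. /h/ occurs between vowels /o/ and /o/, so it deletes. → [fuaeopozeuooo].
/miihehuivwahi/: /h/ occurs between vowels /i/ and /e/, so it deletes. /h/ occurs between vowels /e/ and /u/, so it deletes. /h/ occurs between vowels /a/ and /i/, so it deletes. → [miieuivwai].
/viuheehuha/: /h/ occurs between vowels /u/ and /e/, so it deletes. /h/ occurs between vowels /e/ and /u/, so it deletes. /h/ occurs between vowels /u/ and /a/, so it deletes. → [viueeua].
/ifuhaxihutofehihu/: /h/ occurs between vowels /u/ and /a/, so it deletes. /h/ occurs between vowels /i/ and /u/, so it deletes. /h/ occurs between vowels /e/ and /i/, so it deletes. /h/ occurs between vowels /i/ and /u/, so it deletes. → [ifuaxiutofeiu].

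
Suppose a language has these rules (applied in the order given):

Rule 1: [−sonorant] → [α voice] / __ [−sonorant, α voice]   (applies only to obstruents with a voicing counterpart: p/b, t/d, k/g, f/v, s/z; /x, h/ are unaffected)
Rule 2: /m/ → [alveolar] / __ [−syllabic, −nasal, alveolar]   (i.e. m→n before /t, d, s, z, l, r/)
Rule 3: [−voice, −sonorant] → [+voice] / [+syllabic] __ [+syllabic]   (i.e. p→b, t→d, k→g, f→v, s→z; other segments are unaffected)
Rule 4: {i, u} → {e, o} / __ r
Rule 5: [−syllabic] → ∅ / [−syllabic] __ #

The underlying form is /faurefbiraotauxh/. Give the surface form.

faorevberaodaux

Rule 1 (regressive voicing assimilation): /f/ precedes the voiced obstruent /b/, so it voices to [v] by assimilation. /faurefbiraotauxh/ → faurevbiraotauxh.
Rule 2 (nasal place assimilation): no segment meets the environment; /faurevbiraotauxh/ is unchanged.
Rule 3 (intervocalic voicing): /t/ is a voiceless obstruent between vowels /o/ and /a/, so it voices to [d]. /faurevbiraotauxh/ → faurevbiraodauxh.
Rule 4 (pre-rhotic lowering): /u/ is a high vowel immediately before /r/, so it lowers to [o]. /i/ is a high vowel immediately before /r/, so it lowers to [e]. /faurevbiraodauxh/ → faorevberaodauxh.
Rule 5 (final cluster simplification): /h/ is the second consonant of a word-final cluster /xh/, so it deletes. /faorevberaodauxh/ → faorevberaodaux.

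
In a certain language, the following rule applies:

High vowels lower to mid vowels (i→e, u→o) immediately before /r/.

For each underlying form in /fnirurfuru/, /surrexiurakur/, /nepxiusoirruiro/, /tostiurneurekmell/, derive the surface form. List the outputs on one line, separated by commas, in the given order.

/fnirurfuru/: /i/ is a high vowel immediately before /r/, so it lowers to [e]. /u/ is a high vowel immediately before /r/, so it lowers to [o]. /u/ is a high vowel immediately before /r/, so it lowers to [o]. → [fnerorforu].
/surrexiurakur/: /u/ is a high vowel immediately before /r/, so it lowers to [o]. /u/ is a high vowel immediately before /r/, so it lowers to [o]. /u/ is a high vowel immediately before /r/, so it lowers to [o]. → [sorrexiorakor].
/nepxiusoirruiro/: /i/ is a high vowel immediately before /r/, so it lowers to [e]. /i/ is a high vowel immediately before /r/, so it lowers to [e]. → [nepxiusoerruero].
/tostiurneurekmell/: /u/ is a high vowel immediately before /r/, so it lowers to [o]. /u/ is a high vowel immediately before /r/, so it lowers to [o]. → [tostiorneorekmell].

fnerorforu, sorrexiorakor, nepxiusoerruero, tostiorneorekmell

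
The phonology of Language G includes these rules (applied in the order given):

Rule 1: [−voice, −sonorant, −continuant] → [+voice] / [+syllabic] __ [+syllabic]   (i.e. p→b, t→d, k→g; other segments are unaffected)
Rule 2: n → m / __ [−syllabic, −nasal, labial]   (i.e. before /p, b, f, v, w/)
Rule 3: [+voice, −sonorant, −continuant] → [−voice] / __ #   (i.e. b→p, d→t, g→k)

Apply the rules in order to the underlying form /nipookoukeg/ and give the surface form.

niboogougek

Rule 1 (intervocalic voicing): /p/ is a voiceless stop between vowels /i/ and /o/, so it voices to [b]. /k/ is a voiceless stop between vowels /o/ and /o/, so it voices to [g]. /k/ is a voiceless stop between vowels /u/ and /e/, so it voices to [g]. /nipookoukeg/ → niboogougeg.
Rule 2 (nasal place assimilation): no segment meets the environment; /niboogougeg/ is unchanged.
Rule 3 (final devoicing): /g/ is a voiced stop in word-final position, so it devoices to [k]. /niboogougeg/ → niboogougek.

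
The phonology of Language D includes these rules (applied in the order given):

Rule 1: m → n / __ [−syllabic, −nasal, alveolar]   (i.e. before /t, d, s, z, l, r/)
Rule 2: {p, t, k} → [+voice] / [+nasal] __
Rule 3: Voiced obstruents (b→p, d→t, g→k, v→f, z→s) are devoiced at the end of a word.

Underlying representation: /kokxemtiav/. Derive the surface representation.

Rule 1 (nasal place assimilation): /m/ precedes the alveolar consonant /t/, so it assimilates in place to [n]. /kokxemtiav/ → kokxentiav.
Rule 2 (post-nasal voicing): /t/ is a voiceless stop immediately after the nasal /n/, so it voices to [d]. /kokxentiav/ → kokxendiav.
Rule 3 (final devoicing): /v/ is a voiced obstruent in word-final position, so it devoices to [f]. /kokxendiav/ → kokxendiaf.

kokxendiaf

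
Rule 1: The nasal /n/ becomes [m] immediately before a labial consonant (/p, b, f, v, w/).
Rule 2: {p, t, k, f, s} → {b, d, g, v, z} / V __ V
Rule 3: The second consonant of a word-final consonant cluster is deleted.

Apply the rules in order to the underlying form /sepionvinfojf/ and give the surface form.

Rule 1 (nasal place assimilation): /n/ precedes the labial consonant /v/, so it assimilates in place to [m]. /n/ precedes the labial consonant /f/, so it assimilates in place to [m]. /sepionvinfojf/ → sepiomvimfojf.
Rule 2 (intervocalic voicing): /p/ is a voiceless obstruent between vowels /e/ and /i/, so it voices to [b]. /sepiomvimfojf/ → sebiomvimfojf.
Rule 3 (final cluster simplification): /f/ is the second consonant of a word-final cluster /jf/, so it deletes. /sebiomvimfojf/ → sebiomvimfoj.

sebiomvimfoj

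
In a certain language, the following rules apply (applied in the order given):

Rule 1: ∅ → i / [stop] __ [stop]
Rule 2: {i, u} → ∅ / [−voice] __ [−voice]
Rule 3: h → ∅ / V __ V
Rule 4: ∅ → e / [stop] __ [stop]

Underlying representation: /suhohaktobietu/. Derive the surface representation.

shoaketobietu

Rule 1 (stop-cluster i-epenthesis): /k/ and /t/ form a stop–stop cluster, so [i] is inserted between them. /suhohaktobietu/ → suhohakitobietu.
Rule 2 (high vowel syncope): /u/ is a high vowel flanked by voiceless consonants /s/ and /h/, so it deletes. /i/ is a high vowel flanked by voiceless consonants /k/ and /t/, so it deletes. /suhohakitobietu/ → shohaktobietu.
Rule 3 (intervocalic h-deletion): /h/ occurs between vowels /o/ and /a/, so it deletes. /shohaktobietu/ → shoaktobietu.
Rule 4 (stop-cluster e-epenthesis): /k/ and /t/ form a stop–stop cluster, so [e] is inserted between them. /shoaktobietu/ → shoaketobietu.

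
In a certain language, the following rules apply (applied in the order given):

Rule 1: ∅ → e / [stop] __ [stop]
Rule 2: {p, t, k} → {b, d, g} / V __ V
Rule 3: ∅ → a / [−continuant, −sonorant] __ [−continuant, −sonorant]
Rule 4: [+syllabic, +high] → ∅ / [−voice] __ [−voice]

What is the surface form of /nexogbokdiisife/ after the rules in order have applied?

Rule 1 (stop-cluster e-epenthesis): /g/ and /b/ form a stop–stop cluster, so [e] is inserted between them. /k/ and /d/ form a stop–stop cluster, so [e] is inserted between them. /nexogbokdiisife/ → nexogebokediisife.
Rule 2 (intervocalic voicing): /k/ is a voiceless stop between vowels /o/ and /e/, so it voices to [g]. /nexogebokediisife/ → nexogebogediisife.
Rule 3 (stop-cluster a-epenthesis): no segment meets the environment; /nexogebogediisife/ is unchanged.
Rule 4 (high vowel syncope): /i/ is a high vowel flanked by voiceless consonants /s/ and /f/, so it deletes. /nexogebogediisife/ → nexogebogediisfe.

nexogebogediisfe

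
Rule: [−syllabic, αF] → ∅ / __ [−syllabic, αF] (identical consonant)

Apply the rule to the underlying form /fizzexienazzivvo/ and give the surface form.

/zz/ is a geminate; the first /z/ deletes.
/zz/ is a geminate; the first /z/ deletes.
/vv/ is a geminate; the first /v/ deletes.
The other instances of /f/, /z/, /x/, /n/, /v/ do not occur in the required environment and remain unchanged.
Surface form: [fizexienazivo].

fizexienazivo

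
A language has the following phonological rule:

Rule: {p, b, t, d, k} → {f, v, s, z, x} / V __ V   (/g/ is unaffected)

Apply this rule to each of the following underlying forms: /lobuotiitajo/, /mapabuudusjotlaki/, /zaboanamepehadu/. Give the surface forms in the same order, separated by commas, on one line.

lovuosiisajo, mafavuuzusjotlaxi, zavoanamefehazu

/lobuotiitajo/: /b/ is a stop between vowels /o/ and /u/, so it spirantizes to the fricative [v]. /t/ is a stop between vowels /o/ and /i/, so it spirantizes to the fricative [s]. /t/ is a stop between vowels /i/ and /a/, so it spirantizes to the fricative [s]. → [lovuosiisajo].
/mapabuudusjotlaki/: /p/ is a stop between vowels /a/ and /a/, so it spirantizes to the fricative [f]. /b/ is a stop between vowels /a/ and /u/, so it spirantizes to the fricative [v]. /d/ is a stop between vowels /u/ and /u/, so it spirantizes to the fricative [z]. /k/ is a stop between vowels /a/ and /i/, so it spirantizes to the fricative [x]. → [mafavuuzusjotlaxi].
/zaboanamepehadu/: /b/ is a stop between vowels /a/ and /o/, so it spirantizes to the fricative [v]. /p/ is a stop between vowels /e/ and /e/, so it spirantizes to the fricative [f]. /d/ is a stop between vowels /a/ and /u/, so it spirantizes to the fricative [z]. → [zavoanamefehazu].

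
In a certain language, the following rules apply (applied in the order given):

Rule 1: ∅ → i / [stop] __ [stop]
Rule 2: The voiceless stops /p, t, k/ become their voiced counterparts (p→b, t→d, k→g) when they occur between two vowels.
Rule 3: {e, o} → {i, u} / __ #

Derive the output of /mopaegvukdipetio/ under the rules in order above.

mobaegvugidibediu

Rule 1 (stop-cluster i-epenthesis): /k/ and /d/ form a stop–stop cluster, so [i] is inserted between them. /mopaegvukdipetio/ → mopaegvukidipetio.
Rule 2 (intervocalic voicing): /p/ is a voiceless stop between vowels /o/ and /a/, so it voices to [b]. /k/ is a voiceless stop between vowels /u/ and /i/, so it voices to [g]. /p/ is a voiceless stop between vowels /i/ and /e/, so it voices to [b]. /t/ is a voiceless stop between vowels /e/ and /i/, so it voices to [d]. /mopaegvukidipetio/ → mobaegvugidibedio.
Rule 3 (final vowel raising): /o/ is a mid vowel in word-final position, so it raises to [u]. /mobaegvugidibedio/ → mobaegvugidibediu.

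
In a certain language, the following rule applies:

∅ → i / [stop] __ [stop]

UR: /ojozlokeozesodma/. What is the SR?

ojozlokeozesodma

No segment of /ojozlokeozesodma/ meets the structural description of the rule, so the form surfaces unchanged.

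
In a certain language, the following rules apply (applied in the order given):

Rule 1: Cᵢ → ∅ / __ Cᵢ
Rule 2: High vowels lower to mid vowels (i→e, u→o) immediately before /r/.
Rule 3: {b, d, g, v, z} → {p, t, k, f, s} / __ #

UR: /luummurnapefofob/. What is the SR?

luumornapefofop

Rule 1 (degemination): /mm/ is a geminate; the first /m/ deletes. /luummurnapefofob/ → luumurnapefofob.
Rule 2 (pre-rhotic lowering): /u/ is a high vowel immediately before /r/, so it lowers to [o]. /luumurnapefofob/ → luumornapefofob.
Rule 3 (final devoicing): /b/ is a voiced obstruent in word-final position, so it devoices to [p]. /luumornapefofob/ → luumornapefofop.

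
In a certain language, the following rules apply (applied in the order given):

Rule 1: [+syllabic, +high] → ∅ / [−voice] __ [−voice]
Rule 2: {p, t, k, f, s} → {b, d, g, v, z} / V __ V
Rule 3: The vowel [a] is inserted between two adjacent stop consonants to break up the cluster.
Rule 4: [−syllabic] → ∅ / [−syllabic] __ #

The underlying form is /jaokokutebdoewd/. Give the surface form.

Rule 1 (high vowel syncope): /u/ is a high vowel flanked by voiceless consonants /k/ and /t/, so it deletes. /jaokokutebdoewd/ → jaokoktebdoewd.
Rule 2 (intervocalic voicing): /k/ is a voiceless obstruent between vowels /o/ and /o/, so it voices to [g]. /jaokoktebdoewd/ → jaogoktebdoewd.
Rule 3 (stop-cluster a-epenthesis): /k/ and /t/ form a stop–stop cluster, so [a] is inserted between them. /b/ and /d/ form a stop–stop cluster, so [a] is inserted between them. /jaogoktebdoewd/ → jaogokatebadoewd.
Rule 4 (final cluster simplification): /d/ is the second consonant of a word-final cluster /wd/, so it deletes. /jaogokatebadoewd/ → jaogokatebadoew.

jaogokatebadoew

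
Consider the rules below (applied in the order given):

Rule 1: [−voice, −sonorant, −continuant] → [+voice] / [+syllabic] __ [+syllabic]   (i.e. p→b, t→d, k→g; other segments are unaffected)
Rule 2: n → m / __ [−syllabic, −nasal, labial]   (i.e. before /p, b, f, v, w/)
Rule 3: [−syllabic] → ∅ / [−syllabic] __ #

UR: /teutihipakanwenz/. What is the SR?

teudihibagamwen

Rule 1 (intervocalic voicing): /t/ is a voiceless stop between vowels /u/ and /i/, so it voices to [d]. /p/ is a voiceless stop between vowels /i/ and /a/, so it voices to [b]. /k/ is a voiceless stop between vowels /a/ and /a/, so it voices to [g]. /teutihipakanwenz/ → teudihibaganwenz.
Rule 2 (nasal place assimilation): /n/ precedes the labial consonant /w/, so it assimilates in place to [m]. /teudihibaganwenz/ → teudihibagamwenz.
Rule 3 (final cluster simplification): /z/ is the second consonant of a word-final cluster /nz/, so it deletes. /teudihibagamwenz/ → teudihibagamwen.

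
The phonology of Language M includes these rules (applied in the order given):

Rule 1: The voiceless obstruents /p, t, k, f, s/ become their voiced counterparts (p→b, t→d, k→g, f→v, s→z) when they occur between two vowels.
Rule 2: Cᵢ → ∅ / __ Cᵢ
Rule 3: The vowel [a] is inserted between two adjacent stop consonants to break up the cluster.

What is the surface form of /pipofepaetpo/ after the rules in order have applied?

pibovebaetapo

Rule 1 (intervocalic voicing): /p/ is a voiceless obstruent between vowels /i/ and /o/, so it voices to [b]. /f/ is a voiceless obstruent between vowels /o/ and /e/, so it voices to [v]. /p/ is a voiceless obstruent between vowels /e/ and /a/, so it voices to [b]. /pipofepaetpo/ → pibovebaetpo.
Rule 2 (degemination): no segment meets the environment; /pibovebaetpo/ is unchanged.
Rule 3 (stop-cluster a-epenthesis): /t/ and /p/ form a stop–stop cluster, so [a] is inserted between them. /pibovebaetpo/ → pibovebaetapo.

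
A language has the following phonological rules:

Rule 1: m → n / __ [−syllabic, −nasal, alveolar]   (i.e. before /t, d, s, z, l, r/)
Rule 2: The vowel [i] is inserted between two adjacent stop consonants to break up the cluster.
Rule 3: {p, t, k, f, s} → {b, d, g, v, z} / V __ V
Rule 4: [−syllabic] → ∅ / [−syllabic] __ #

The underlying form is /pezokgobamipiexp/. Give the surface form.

pezogigobamibiex

Rule 1 (nasal place assimilation): no segment meets the environment; /pezokgobamipiexp/ is unchanged.
Rule 2 (stop-cluster i-epenthesis): /k/ and /g/ form a stop–stop cluster, so [i] is inserted between them. /pezokgobamipiexp/ → pezokigobamipiexp.
Rule 3 (intervocalic voicing): /k/ is a voiceless obstruent between vowels /o/ and /i/, so it voices to [g]. /p/ is a voiceless obstruent between vowels /i/ and /i/, so it voices to [b]. /pezokigobamipiexp/ → pezogigobamibiexp.
Rule 4 (final cluster simplification): /p/ is the second consonant of a word-final cluster /xp/, so it deletes. /pezogigobamibiexp/ → pezogigobamibiex.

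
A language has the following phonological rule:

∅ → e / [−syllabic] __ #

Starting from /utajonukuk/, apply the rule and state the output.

the form ends in the consonant /k/, so [e] is inserted word-finally.
Surface form: [utajonukuke].

utajonukuke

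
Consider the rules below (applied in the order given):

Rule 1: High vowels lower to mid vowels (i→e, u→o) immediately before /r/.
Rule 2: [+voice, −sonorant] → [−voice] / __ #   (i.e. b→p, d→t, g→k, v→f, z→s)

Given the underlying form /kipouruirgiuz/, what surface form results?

kipooruergius

Rule 1 (pre-rhotic lowering): /u/ is a high vowel immediately before /r/, so it lowers to [o]. /i/ is a high vowel immediately before /r/, so it lowers to [e]. /kipouruirgiuz/ → kipooruergiuz.
Rule 2 (final devoicing): /z/ is a voiced obstruent in word-final position, so it devoices to [s]. /kipooruergiuz/ → kipooruergius.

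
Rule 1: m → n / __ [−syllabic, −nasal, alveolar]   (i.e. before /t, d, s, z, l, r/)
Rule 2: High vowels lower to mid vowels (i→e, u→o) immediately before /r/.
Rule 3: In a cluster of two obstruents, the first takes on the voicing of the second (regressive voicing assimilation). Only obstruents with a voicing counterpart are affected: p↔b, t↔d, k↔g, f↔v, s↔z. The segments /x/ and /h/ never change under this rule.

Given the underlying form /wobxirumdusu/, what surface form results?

Rule 1 (nasal place assimilation): /m/ precedes the alveolar consonant /d/, so it assimilates in place to [n]. /wobxirumdusu/ → wobxirundusu.
Rule 2 (pre-rhotic lowering): /i/ is a high vowel immediately before /r/, so it lowers to [e]. /wobxirundusu/ → wobxerundusu.
Rule 3 (regressive voicing assimilation): /b/ precedes the voiceless obstruent /x/, so it devoices to [p] by assimilation. /wobxerundusu/ → wopxerundusu.

wopxerundusu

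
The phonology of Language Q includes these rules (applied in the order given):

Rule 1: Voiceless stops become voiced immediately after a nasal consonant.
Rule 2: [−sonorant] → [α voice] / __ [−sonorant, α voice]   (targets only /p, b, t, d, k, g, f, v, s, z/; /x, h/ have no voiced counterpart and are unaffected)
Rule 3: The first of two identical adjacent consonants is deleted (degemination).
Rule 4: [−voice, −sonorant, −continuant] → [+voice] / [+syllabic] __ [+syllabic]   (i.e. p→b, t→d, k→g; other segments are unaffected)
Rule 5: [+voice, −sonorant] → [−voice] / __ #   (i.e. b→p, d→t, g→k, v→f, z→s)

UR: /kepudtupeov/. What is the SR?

kebudubeof

Rule 1 (post-nasal voicing): no segment meets the environment; /kepudtupeov/ is unchanged.
Rule 2 (regressive voicing assimilation): /d/ precedes the voiceless obstruent /t/, so it devoices to [t] by assimilation. /kepudtupeov/ → keputtupeov.
Rule 3 (degemination): /tt/ is a geminate; the first /t/ deletes. /keputtupeov/ → keputupeov.
Rule 4 (intervocalic voicing): /p/ is a voiceless stop between vowels /e/ and /u/, so it voices to [b]. /t/ is a voiceless stop between vowels /u/ and /u/, so it voices to [d]. /p/ is a voiceless stop between vowels /u/ and /e/, so it voices to [b]. /keputupeov/ → kebudubeov.
Rule 5 (final devoicing): /v/ is a voiced obstruent in word-final position, so it devoices to [f]. /kebudubeov/ → kebudubeof.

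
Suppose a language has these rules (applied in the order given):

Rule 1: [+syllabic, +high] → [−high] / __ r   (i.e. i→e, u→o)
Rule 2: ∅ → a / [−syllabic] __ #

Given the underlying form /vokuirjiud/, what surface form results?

vokuerjiuda

Rule 1 (pre-rhotic lowering): /i/ is a high vowel immediately before /r/, so it lowers to [e]. /vokuirjiud/ → vokuerjiud.
Rule 2 (final a-epenthesis): the form ends in the consonant /d/, so [a] is inserted word-finally. /vokuerjiud/ → vokuerjiuda.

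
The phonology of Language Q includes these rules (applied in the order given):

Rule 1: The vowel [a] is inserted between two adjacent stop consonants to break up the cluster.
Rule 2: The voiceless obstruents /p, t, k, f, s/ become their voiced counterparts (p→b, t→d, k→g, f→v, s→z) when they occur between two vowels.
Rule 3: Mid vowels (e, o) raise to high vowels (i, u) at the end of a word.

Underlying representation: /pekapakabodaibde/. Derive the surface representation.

Rule 1 (stop-cluster a-epenthesis): /b/ and /d/ form a stop–stop cluster, so [a] is inserted between them. /pekapakabodaibde/ → pekapakabodaibade.
Rule 2 (intervocalic voicing): /k/ is a voiceless obstruent between vowels /e/ and /a/, so it voices to [g]. /p/ is a voiceless obstruent between vowels /a/ and /a/, so it voices to [b]. /k/ is a voiceless obstruent between vowels /a/ and /a/, so it voices to [g]. /pekapakabodaibade/ → pegabagabodaibade.
Rule 3 (final vowel raising): /e/ is a mid vowel in word-final position, so it raises to [i]. /pegabagabodaibade/ → pegabagabodaibadi.

pegabagabodaibadi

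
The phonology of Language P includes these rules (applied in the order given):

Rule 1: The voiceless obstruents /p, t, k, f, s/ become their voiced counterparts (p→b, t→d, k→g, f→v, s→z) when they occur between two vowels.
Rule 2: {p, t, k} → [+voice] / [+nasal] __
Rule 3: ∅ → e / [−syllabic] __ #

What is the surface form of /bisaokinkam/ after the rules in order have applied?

bizaogingame

Rule 1 (intervocalic voicing): /s/ is a voiceless obstruent between vowels /i/ and /a/, so it voices to [z]. /k/ is a voiceless obstruent between vowels /o/ and /i/, so it voices to [g]. /bisaokinkam/ → bizaoginkam.
Rule 2 (post-nasal voicing): /k/ is a voiceless stop immediately after the nasal /n/, so it voices to [g]. /bizaoginkam/ → bizaogingam.
Rule 3 (final e-epenthesis): the form ends in the consonant /m/, so [e] is inserted word-finally. /bizaogingam/ → bizaogingame.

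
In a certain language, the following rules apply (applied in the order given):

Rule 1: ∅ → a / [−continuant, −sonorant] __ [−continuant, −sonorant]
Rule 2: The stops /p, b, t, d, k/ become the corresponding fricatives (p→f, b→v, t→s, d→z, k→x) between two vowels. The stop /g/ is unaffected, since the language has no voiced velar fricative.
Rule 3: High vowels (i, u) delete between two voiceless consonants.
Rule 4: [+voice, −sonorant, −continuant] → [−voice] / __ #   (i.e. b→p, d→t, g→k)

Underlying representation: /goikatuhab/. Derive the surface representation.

goixashap

Rule 1 (stop-cluster a-epenthesis): no segment meets the environment; /goikatuhab/ is unchanged.
Rule 2 (intervocalic spirantization): /k/ is a stop between vowels /i/ and /a/, so it spirantizes to the fricative [x]. /t/ is a stop between vowels /a/ and /u/, so it spirantizes to the fricative [s]. /goikatuhab/ → goixasuhab.
Rule 3 (high vowel syncope): /u/ is a high vowel flanked by voiceless consonants /s/ and /h/, so it deletes. /goixasuhab/ → goixashab.
Rule 4 (final devoicing): /b/ is a voiced stop in word-final position, so it devoices to [p]. /goixashab/ → goixashap.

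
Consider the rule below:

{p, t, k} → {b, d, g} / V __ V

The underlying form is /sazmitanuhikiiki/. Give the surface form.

sazmidanuhigiigi

/t/ is a voiceless stop between vowels /i/ and /a/, so it voices to [d].
/k/ is a voiceless stop between vowels /i/ and /i/, so it voices to [g].
/k/ is a voiceless stop between vowels /i/ and /i/, so it voices to [g].
Surface form: [sazmidanuhigiigi].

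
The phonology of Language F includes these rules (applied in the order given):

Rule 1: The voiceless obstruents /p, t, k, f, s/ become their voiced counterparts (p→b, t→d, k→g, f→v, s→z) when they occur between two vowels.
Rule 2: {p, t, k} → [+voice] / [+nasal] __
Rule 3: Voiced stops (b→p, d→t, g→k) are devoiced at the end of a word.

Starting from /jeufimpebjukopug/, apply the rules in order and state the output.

jeuvimbebjugobuk

Rule 1 (intervocalic voicing): /f/ is a voiceless obstruent between vowels /u/ and /i/, so it voices to [v]. /k/ is a voiceless obstruent between vowels /u/ and /o/, so it voices to [g]. /p/ is a voiceless obstruent between vowels /o/ and /u/, so it voices to [b]. /jeufimpebjukopug/ → jeuvimpebjugobug.
Rule 2 (post-nasal voicing): /p/ is a voiceless stop immediately after the nasal /m/, so it voices to [b]. /jeuvimpebjugobug/ → jeuvimbebjugobug.
Rule 3 (final devoicing): /g/ is a voiced stop in word-final position, so it devoices to [k]. /jeuvimbebjugobug/ → jeuvimbebjugobuk.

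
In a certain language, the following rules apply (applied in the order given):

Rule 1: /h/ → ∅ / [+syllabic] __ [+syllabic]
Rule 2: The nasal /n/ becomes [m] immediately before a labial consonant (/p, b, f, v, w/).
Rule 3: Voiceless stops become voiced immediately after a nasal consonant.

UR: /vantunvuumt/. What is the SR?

Rule 1 (intervocalic h-deletion): no segment meets the environment; /vantunvuumt/ is unchanged.
Rule 2 (nasal place assimilation): /n/ precedes the labial consonant /v/, so it assimilates in place to [m]. /vantunvuumt/ → vantumvuumt.
Rule 3 (post-nasal voicing): /t/ is a voiceless stop immediately after the nasal /n/, so it voices to [d]. /t/ is a voiceless stop immediately after the nasal /m/, so it voices to [d]. /vantumvuumt/ → vandumvuumd.

vandumvuumd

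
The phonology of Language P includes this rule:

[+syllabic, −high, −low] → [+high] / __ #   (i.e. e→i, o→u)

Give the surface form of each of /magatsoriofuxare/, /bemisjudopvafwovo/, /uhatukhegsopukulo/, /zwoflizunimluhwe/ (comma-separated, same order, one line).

/magatsoriofuxare/: /e/ is a mid vowel in word-final position, so it raises to [i]. → [magatsoriofuxari].
/bemisjudopvafwovo/: /o/ is a mid vowel in word-final position, so it raises to [u]. → [bemisjudopvafwovu].
/uhatukhegsopukulo/: /o/ is a mid vowel in word-final position, so it raises to [u]. → [uhatukhegsopukulu].
/zwoflizunimluhwe/: /e/ is a mid vowel in word-final position, so it raises to [i]. → [zwoflizunimluhwi].

magatsoriofuxari, bemisjudopvafwovu, uhatukhegsopukulu, zwoflizunimluhwi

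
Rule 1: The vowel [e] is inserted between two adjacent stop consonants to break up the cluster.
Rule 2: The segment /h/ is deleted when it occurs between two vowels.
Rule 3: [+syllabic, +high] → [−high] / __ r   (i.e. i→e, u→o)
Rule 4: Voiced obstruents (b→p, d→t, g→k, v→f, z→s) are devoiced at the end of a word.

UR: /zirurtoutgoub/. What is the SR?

Rule 1 (stop-cluster e-epenthesis): /t/ and /g/ form a stop–stop cluster, so [e] is inserted between them. /zirurtoutgoub/ → zirurtoutegoub.
Rule 2 (intervocalic h-deletion): no segment meets the environment; /zirurtoutegoub/ is unchanged.
Rule 3 (pre-rhotic lowering): /i/ is a high vowel immediately before /r/, so it lowers to [e]. /u/ is a high vowel immediately before /r/, so it lowers to [o]. /zirurtoutegoub/ → zerortoutegoub.
Rule 4 (final devoicing): /b/ is a voiced obstruent in word-final position, so it devoices to [p]. /zerortoutegoub/ → zerortoutegoup.

zerortoutegoup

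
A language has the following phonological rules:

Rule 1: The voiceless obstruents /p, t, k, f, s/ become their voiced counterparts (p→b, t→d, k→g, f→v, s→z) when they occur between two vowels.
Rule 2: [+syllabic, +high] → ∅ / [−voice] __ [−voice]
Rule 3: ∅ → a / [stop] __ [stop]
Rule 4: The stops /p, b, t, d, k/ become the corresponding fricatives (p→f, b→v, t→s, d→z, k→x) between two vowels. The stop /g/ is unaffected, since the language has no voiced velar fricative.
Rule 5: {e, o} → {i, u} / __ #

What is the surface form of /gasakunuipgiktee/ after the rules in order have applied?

gazagunuifagixasei

Rule 1 (intervocalic voicing): /s/ is a voiceless obstruent between vowels /a/ and /a/, so it voices to [z]. /k/ is a voiceless obstruent between vowels /a/ and /u/, so it voices to [g]. /gasakunuipgiktee/ → gazagunuipgiktee.
Rule 2 (high vowel syncope): no segment meets the environment; /gazagunuipgiktee/ is unchanged.
Rule 3 (stop-cluster a-epenthesis): /p/ and /g/ form a stop–stop cluster, so [a] is inserted between them. /k/ and /t/ form a stop–stop cluster, so [a] is inserted between them. /gazagunuipgiktee/ → gazagunuipagikatee.
Rule 4 (intervocalic spirantization): /p/ is a stop between vowels /i/ and /a/, so it spirantizes to the fricative [f]. /k/ is a stop between vowels /i/ and /a/, so it spirantizes to the fricative [x]. /t/ is a stop between vowels /a/ and /e/, so it spirantizes to the fricative [s]. /gazagunuipagikatee/ → gazagunuifagixasee.
Rule 5 (final vowel raising): /e/ is a mid vowel in word-final position, so it raises to [i]. /gazagunuifagixasee/ → gazagunuifagixasei.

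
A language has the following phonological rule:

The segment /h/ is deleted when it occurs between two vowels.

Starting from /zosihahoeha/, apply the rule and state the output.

zosiaoea

/h/ occurs between vowels /i/ and /a/, so it deletes.
/h/ occurs between vowels /a/ and /o/, so it deletes.
/h/ occurs between vowels /e/ and /a/, so it deletes.
Surface form: [zosiaoea].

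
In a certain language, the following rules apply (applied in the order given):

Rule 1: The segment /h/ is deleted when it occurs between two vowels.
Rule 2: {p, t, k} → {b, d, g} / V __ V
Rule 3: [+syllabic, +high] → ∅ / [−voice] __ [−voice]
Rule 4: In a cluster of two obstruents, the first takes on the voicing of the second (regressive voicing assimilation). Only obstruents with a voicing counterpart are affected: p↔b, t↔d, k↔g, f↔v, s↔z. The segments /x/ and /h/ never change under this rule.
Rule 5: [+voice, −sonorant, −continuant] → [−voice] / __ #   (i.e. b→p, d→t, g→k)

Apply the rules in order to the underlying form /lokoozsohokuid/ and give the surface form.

logoossooguit

Rule 1 (intervocalic h-deletion): /h/ occurs between vowels /o/ and /o/, so it deletes. /lokoozsohokuid/ → lokoozsookuid.
Rule 2 (intervocalic voicing): /k/ is a voiceless stop between vowels /o/ and /o/, so it voices to [g]. /k/ is a voiceless stop between vowels /o/ and /u/, so it voices to [g]. /lokoozsookuid/ → logoozsooguid.
Rule 3 (high vowel syncope): no segment meets the environment; /logoozsooguid/ is unchanged.
Rule 4 (regressive voicing assimilation): /z/ precedes the voiceless obstruent /s/, so it devoices to [s] by assimilation. /logoozsooguid/ → logoossooguid.
Rule 5 (final devoicing): /d/ is a voiced stop in word-final position, so it devoices to [t]. /logoossooguid/ → logoossooguit.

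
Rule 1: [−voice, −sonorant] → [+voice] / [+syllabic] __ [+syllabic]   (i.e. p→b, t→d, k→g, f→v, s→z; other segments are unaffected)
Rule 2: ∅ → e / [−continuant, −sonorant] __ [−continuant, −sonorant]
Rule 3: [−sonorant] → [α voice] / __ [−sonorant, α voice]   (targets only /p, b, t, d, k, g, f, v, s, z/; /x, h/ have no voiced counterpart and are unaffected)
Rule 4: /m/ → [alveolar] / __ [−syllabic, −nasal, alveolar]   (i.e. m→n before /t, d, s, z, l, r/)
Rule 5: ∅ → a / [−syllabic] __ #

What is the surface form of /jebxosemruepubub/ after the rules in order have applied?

jepxozenruebububa

Rule 1 (intervocalic voicing): /s/ is a voiceless obstruent between vowels /o/ and /e/, so it voices to [z]. /p/ is a voiceless obstruent between vowels /e/ and /u/, so it voices to [b]. /jebxosemruepubub/ → jebxozemruebubub.
Rule 2 (stop-cluster e-epenthesis): no segment meets the environment; /jebxozemruebubub/ is unchanged.
Rule 3 (regressive voicing assimilation): /b/ precedes the voiceless obstruent /x/, so it devoices to [p] by assimilation. /jebxozemruebubub/ → jepxozemruebubub.
Rule 4 (nasal place assimilation): /m/ precedes the alveolar consonant /r/, so it assimilates in place to [n]. /jepxozemruebubub/ → jepxozenruebubub.
Rule 5 (final a-epenthesis): the form ends in the consonant /b/, so [a] is inserted word-finally. /jepxozenruebubub/ → jepxozenruebububa.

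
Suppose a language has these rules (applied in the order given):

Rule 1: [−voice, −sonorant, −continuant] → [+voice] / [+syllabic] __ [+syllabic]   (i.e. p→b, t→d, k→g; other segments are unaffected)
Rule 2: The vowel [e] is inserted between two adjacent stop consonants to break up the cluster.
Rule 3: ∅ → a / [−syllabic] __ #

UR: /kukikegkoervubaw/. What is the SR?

kugigegekoervubawa

Rule 1 (intervocalic voicing): /k/ is a voiceless stop between vowels /u/ and /i/, so it voices to [g]. /k/ is a voiceless stop between vowels /i/ and /e/, so it voices to [g]. /kukikegkoervubaw/ → kugigegkoervubaw.
Rule 2 (stop-cluster e-epenthesis): /g/ and /k/ form a stop–stop cluster, so [e] is inserted between them. /kugigegkoervubaw/ → kugigegekoervubaw.
Rule 3 (final a-epenthesis): the form ends in the consonant /w/, so [a] is inserted word-finally. /kugigegekoervubaw/ → kugigegekoervubawa.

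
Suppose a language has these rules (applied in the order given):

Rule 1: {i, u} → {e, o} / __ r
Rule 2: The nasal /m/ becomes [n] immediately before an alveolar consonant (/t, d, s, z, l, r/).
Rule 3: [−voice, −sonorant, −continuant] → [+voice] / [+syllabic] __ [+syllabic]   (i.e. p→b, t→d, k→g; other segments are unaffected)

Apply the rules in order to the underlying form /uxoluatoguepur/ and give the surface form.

Rule 1 (pre-rhotic lowering): /u/ is a high vowel immediately before /r/, so it lowers to [o]. /uxoluatoguepur/ → uxoluatoguepor.
Rule 2 (nasal place assimilation): no segment meets the environment; /uxoluatoguepor/ is unchanged.
Rule 3 (intervocalic voicing): /t/ is a voiceless stop between vowels /a/ and /o/, so it voices to [d]. /p/ is a voiceless stop between vowels /e/ and /o/, so it voices to [b]. /uxoluatoguepor/ → uxoluadoguebor.

uxoluadoguebor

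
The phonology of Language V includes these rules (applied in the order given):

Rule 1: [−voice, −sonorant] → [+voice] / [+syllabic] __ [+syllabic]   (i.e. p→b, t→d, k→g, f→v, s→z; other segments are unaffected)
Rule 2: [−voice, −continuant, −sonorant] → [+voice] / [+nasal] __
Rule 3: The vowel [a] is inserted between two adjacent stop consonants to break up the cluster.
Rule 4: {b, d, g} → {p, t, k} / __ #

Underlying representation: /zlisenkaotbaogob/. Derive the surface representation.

zlizengaotabaogop

Rule 1 (intervocalic voicing): /s/ is a voiceless obstruent between vowels /i/ and /e/, so it voices to [z]. /zlisenkaotbaogob/ → zlizenkaotbaogob.
Rule 2 (post-nasal voicing): /k/ is a voiceless stop immediately after the nasal /n/, so it voices to [g]. /zlizenkaotbaogob/ → zlizengaotbaogob.
Rule 3 (stop-cluster a-epenthesis): /t/ and /b/ form a stop–stop cluster, so [a] is inserted between them. /zlizengaotbaogob/ → zlizengaotabaogob.
Rule 4 (final devoicing): /b/ is a voiced stop in word-final position, so it devoices to [p]. /zlizengaotabaogob/ → zlizengaotabaogop.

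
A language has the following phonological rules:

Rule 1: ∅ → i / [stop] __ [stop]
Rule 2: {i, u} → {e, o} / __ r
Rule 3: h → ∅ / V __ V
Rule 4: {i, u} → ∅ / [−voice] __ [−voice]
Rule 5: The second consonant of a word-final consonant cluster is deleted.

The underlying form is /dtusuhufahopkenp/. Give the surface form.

ditsuufaopken

Rule 1 (stop-cluster i-epenthesis): /d/ and /t/ form a stop–stop cluster, so [i] is inserted between them. /p/ and /k/ form a stop–stop cluster, so [i] is inserted between them. /dtusuhufahopkenp/ → ditusuhufahopikenp.
Rule 2 (pre-rhotic lowering): no segment meets the environment; /ditusuhufahopikenp/ is unchanged.
Rule 3 (intervocalic h-deletion): /h/ occurs between vowels /u/ and /u/, so it deletes. /h/ occurs between vowels /a/ and /o/, so it deletes. /ditusuhufahopikenp/ → ditusuufaopikenp.
Rule 4 (high vowel syncope): /u/ is a high vowel flanked by voiceless consonants /t/ and /s/, so it deletes. /i/ is a high vowel flanked by voiceless consonants /p/ and /k/, so it deletes. /ditusuufaopikenp/ → ditsuufaopkenp.
Rule 5 (final cluster simplification): /p/ is the second consonant of a word-final cluster /np/, so it deletes. /ditsuufaopkenp/ → ditsuufaopken.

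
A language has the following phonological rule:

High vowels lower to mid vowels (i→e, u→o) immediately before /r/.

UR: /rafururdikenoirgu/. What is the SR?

raforordikenoergu

Scanning /rafururdikenoirgu/: /u/ is a high vowel immediately before /r/, so it lowers to [o]; /u/ is a high vowel immediately before /r/, so it lowers to [o]; /i/ at position 9 is not in the conditioning environment; /i/ is a high vowel immediately before /r/, so it lowers to [e]; /u/ at position 17 is not in the conditioning environment.
Result: [raforordikenoergu].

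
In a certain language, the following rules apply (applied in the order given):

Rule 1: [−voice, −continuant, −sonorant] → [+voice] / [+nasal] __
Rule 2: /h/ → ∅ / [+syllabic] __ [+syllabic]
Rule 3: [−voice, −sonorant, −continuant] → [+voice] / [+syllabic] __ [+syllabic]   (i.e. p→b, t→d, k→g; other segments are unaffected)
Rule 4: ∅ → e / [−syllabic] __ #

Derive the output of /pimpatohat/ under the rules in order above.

Rule 1 (post-nasal voicing): /p/ is a voiceless stop immediately after the nasal /m/, so it voices to [b]. /pimpatohat/ → pimbatohat.
Rule 2 (intervocalic h-deletion): /h/ occurs between vowels /o/ and /a/, so it deletes. /pimbatohat/ → pimbatoat.
Rule 3 (intervocalic voicing): /t/ is a voiceless stop between vowels /a/ and /o/, so it voices to [d]. /pimbatoat/ → pimbadoat.
Rule 4 (final e-epenthesis): the form ends in the consonant /t/, so [e] is inserted word-finally. /pimbadoat/ → pimbadoate.

pimbadoate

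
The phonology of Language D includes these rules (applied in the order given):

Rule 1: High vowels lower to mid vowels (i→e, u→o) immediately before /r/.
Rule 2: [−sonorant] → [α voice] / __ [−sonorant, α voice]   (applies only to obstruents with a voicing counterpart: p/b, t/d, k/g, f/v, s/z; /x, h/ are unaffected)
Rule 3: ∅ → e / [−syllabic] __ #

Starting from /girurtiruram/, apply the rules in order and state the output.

Rule 1 (pre-rhotic lowering): /i/ is a high vowel immediately before /r/, so it lowers to [e]. /u/ is a high vowel immediately before /r/, so it lowers to [o]. /i/ is a high vowel immediately before /r/, so it lowers to [e]. /u/ is a high vowel immediately before /r/, so it lowers to [o]. /girurtiruram/ → gerorteroram.
Rule 2 (regressive voicing assimilation): no segment meets the environment; /gerorteroram/ is unchanged.
Rule 3 (final e-epenthesis): the form ends in the consonant /m/, so [e] is inserted word-finally. /gerorteroram/ → gerorterorame.

gerorterorame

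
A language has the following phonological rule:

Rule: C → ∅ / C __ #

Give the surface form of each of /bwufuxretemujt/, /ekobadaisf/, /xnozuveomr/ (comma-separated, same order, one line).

/bwufuxretemujt/: /t/ is the second consonant of a word-final cluster /jt/, so it deletes. → [bwufuxretemuj].
/ekobadaisf/: /f/ is the second consonant of a word-final cluster /sf/, so it deletes. → [ekobadais].
/xnozuveomr/: /r/ is the second consonant of a word-final cluster /mr/, so it deletes. → [xnozuveom].

bwufuxretemuj, ekobadais, xnozuveom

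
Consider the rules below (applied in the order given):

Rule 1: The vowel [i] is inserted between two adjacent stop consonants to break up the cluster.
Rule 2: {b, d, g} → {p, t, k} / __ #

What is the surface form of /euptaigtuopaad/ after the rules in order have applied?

Rule 1 (stop-cluster i-epenthesis): /p/ and /t/ form a stop–stop cluster, so [i] is inserted between them. /g/ and /t/ form a stop–stop cluster, so [i] is inserted between them. /euptaigtuopaad/ → eupitaigituopaad.
Rule 2 (final devoicing): /d/ is a voiced stop in word-final position, so it devoices to [t]. /eupitaigituopaad/ → eupitaigituopaat.

eupitaigituopaat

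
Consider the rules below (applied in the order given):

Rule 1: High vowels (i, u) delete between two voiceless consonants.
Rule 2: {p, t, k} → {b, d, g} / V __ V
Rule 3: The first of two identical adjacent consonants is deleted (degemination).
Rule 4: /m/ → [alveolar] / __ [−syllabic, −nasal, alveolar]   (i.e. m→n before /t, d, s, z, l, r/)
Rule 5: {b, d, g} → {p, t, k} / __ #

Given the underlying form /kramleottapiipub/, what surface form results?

kranleotabiibup

Rule 1 (high vowel syncope): no segment meets the environment; /kramleottapiipub/ is unchanged.
Rule 2 (intervocalic voicing): /p/ is a voiceless stop between vowels /a/ and /i/, so it voices to [b]. /p/ is a voiceless stop between vowels /i/ and /u/, so it voices to [b]. /kramleottapiipub/ → kramleottabiibub.
Rule 3 (degemination): /tt/ is a geminate; the first /t/ deletes. /kramleottabiibub/ → kramleotabiibub.
Rule 4 (nasal place assimilation): /m/ precedes the alveolar consonant /l/, so it assimilates in place to [n]. /kramleotabiibub/ → kranleotabiibub.
Rule 5 (final devoicing): /b/ is a voiced stop in word-final position, so it devoices to [p]. /kranleotabiibub/ → kranleotabiibup.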